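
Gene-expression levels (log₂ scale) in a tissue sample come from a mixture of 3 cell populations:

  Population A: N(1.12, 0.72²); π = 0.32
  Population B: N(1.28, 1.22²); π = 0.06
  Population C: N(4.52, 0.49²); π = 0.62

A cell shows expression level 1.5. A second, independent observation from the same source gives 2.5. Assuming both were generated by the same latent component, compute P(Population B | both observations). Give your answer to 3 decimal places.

The responsibility of component k is P(Z=k) f_k(x) divided by Σ_j P(Z=j) f_j(x).
Since both observations come from the same component, the likelihood for component k is f_k(x₁)·f_k(x₂).
  p_A = [(1/(0.72·√(2π)))·exp(−(1.5−1.12)²/(2·0.72²)) = 0.554087·exp(-0.13927) = 0.482049] × [0.0882801] = 0.0425554
  p_B = [(1/(1.22·√(2π)))·exp(−(1.5−1.28)²/(2·1.22²)) = 0.327002·exp(-0.01626) = 0.321728] × [0.198337] = 0.0638105
  p_C = [(1/(0.49·√(2π)))·exp(−(1.5−4.52)²/(2·0.49²)) = 0.814168·exp(-18.99292) = 4.59403e-09] × [0.000166106] = 7.63098e-13
Multiply by the mixture weights:
  P(Z=A)·p_A = 0.32 × 0.0425554 = 0.0136177
  P(Z=B)·p_B = 0.06 × 0.0638105 = 0.00382863
  P(Z=C)·p_C = 0.62 × 7.63098e-13 = 4.73121e-13
Denominator: 0.0136177 + 0.00382863 + 4.73121e-13 = 0.0174463
P(Population B | x₁, x₂) = 0.00382863 / 0.0174463 ≈ 0.219

0.219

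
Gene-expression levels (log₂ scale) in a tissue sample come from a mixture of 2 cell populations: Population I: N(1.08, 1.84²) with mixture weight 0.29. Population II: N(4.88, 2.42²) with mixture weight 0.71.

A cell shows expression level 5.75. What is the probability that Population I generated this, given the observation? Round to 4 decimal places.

The responsibility of component k is π_k f_k(x) divided by Σ_j π_j f_j(x).
Component likelihoods at x = 5.75:
  L_I = (1/(1.84·√(2π)))·exp(−(5.75−1.08)²/(2·1.84²)) = 0.216816·exp(-3.22083) = 0.00865571
  L_II = (1/(2.42·√(2π)))·exp(−(5.75−4.88)²/(2·2.42²)) = 0.164852·exp(-0.06462) = 0.154536
Multiply by the mixture weights:
  π_I·L_I = 0.29 × 0.00865571 = 0.00251015
  π_II·L_II = 0.71 × 0.154536 = 0.109721
Evidence: 0.00251015 + 0.109721 = 0.112231
Responsibility of Population I: 0.00251015 / 0.112231 ≈ 0.0224

0.0224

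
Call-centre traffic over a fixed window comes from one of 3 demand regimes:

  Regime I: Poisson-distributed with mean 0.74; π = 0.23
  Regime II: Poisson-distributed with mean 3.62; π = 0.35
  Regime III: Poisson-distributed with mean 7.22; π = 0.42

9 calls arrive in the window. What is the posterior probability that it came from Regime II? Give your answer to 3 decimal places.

0.058

By Bayes' theorem, P(k | x) = P(Z=k) f_k(x) / Σ_j P(Z=j) f_j(x).
Component likelihoods at x = 9 calls:
  p_I = e^(−0.74)·0.74^9/9! = 8.74872e-08
  p_II = e^(−3.62)·3.62^9/9! = 0.00787895
  p_III = e^(−7.22)·7.22^9/9! = 0.107514
Weight by the priors:
  P(Z=I)·p_I = 0.23 × 8.74872e-08 = 2.01221e-08
  P(Z=II)·p_II = 0.35 × 0.00787895 = 0.00275763
  P(Z=III)·p_III = 0.42 × 0.107514 = 0.0451559
Marginal: 2.01221e-08 + 0.00275763 + 0.0451559 = 0.0479136
Responsibility of Regime II: 0.00275763 / 0.0479136 ≈ 0.058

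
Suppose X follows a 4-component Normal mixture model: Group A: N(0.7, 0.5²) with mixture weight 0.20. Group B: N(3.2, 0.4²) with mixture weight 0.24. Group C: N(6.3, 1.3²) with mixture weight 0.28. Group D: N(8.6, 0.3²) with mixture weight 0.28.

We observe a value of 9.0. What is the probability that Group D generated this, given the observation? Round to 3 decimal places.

P(component k | x) = w_k·f_k(x) / marginal(x), where marginal(x) = Σ_j w_j·f_j(x).
Evaluate each component's likelihood at the observed value:
  f_A = (1/(0.5·√(2π)))·exp(−(9.0−0.7)²/(2·0.5²)) = 0.797885·exp(-137.78000) = 1.16104e-60
  f_B = (1/(0.4·√(2π)))·exp(−(9.0−3.2)²/(2·0.4²)) = 0.997356·exp(-105.12500) = 2.20619e-46
  f_C = (1/(1.3·√(2π)))·exp(−(9.0−6.3)²/(2·1.3²)) = 0.306879·exp(-2.15680) = 0.0355041
  f_D = (1/(0.3·√(2π)))·exp(−(9.0−8.6)²/(2·0.3²)) = 1.329808·exp(-0.88889) = 0.5467
Unnormalised posteriors:
  w_A·f_A = 0.20 × 1.16104e-60 = 2.32208e-61
  w_B·f_B = 0.24 × 2.20619e-46 = 5.29485e-47
  w_C·f_C = 0.28 × 0.0355041 = 0.00994114
  w_D·f_D = 0.28 × 0.5467 = 0.153076
Marginal: 2.32208e-61 + 5.29485e-47 + 0.00994114 + 0.153076 = 0.163017
Responsibility of Group D: 0.153076 / 0.163017 ≈ 0.939

0.939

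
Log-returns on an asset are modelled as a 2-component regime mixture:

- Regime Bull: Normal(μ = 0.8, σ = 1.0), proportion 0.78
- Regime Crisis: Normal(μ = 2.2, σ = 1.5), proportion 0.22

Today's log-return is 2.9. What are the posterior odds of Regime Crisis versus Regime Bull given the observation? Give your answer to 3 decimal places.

1.530

Only the two components matter; the odds are (π_i f_i(x)) / (π_j f_j(x)).
Component likelihoods at x = 2.9:
  f_Bull = (1/(1.0·√(2π)))·exp(−(2.9−0.8)²/(2·1.0²)) = 0.398942·exp(-2.20500) = 0.0439836
  f_Crisis = (1/(1.5·√(2π)))·exp(−(2.9−2.2)²/(2·1.5²)) = 0.265962·exp(-0.10889) = 0.238522
0.0524749 / 0.0343072 ≈ 1.530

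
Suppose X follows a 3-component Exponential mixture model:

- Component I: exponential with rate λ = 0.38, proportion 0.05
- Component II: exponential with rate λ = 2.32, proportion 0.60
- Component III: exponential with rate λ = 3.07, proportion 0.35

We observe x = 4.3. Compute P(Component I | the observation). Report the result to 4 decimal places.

Posterior ∝ prior × likelihood, so P(k | x) ∝ w_k f_k(x); normalise over all components.
Exponential densities:
  f_I = 0.38·e^(−0.38·4.3) = 0.38·e^(−1.6340) = 0.074156
  f_II = 2.32·e^(−2.32·4.3) = 2.32·e^(−9.9760) = 0.000107886
  f_III = 3.07·e^(−3.07·4.3) = 3.07·e^(−13.2010) = 5.67567e-06
Unnormalised posteriors:
  w_I·f_I = 0.05 × 0.074156 = 0.0037078
  w_II·f_II = 0.60 × 0.000107886 = 6.47318e-05
  w_III·f_III = 0.35 × 5.67567e-06 = 1.98648e-06
Denominator: 0.0037078 + 6.47318e-05 + 1.98648e-06 = 0.00377452
So the posterior for Component I is 0.0037078 / 0.00377452 ≈ 0.9823.

0.9823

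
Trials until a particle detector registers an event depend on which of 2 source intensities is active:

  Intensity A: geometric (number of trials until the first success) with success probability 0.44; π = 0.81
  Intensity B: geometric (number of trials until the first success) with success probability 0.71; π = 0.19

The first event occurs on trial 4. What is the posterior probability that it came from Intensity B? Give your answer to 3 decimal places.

0.050

Apply Bayes' rule: the posterior for each component is proportional to its prior times its likelihood at x.
Evaluate each component's likelihood at the observed value:
  L_A = 0.44·(1−0.44)^3 = 0.44·0.175616 = 0.077271
  L_B = 0.71·(1−0.71)^3 = 0.71·0.024389 = 0.0173162
Prior × likelihood for each component:
  w_A·L_A = 0.81 × 0.077271 = 0.0625895
  w_B·L_B = 0.19 × 0.0173162 = 0.00329008
Marginal: 0.0625895 + 0.00329008 = 0.0658796
So the posterior for Intensity B is 0.00329008 / 0.0658796 ≈ 0.050.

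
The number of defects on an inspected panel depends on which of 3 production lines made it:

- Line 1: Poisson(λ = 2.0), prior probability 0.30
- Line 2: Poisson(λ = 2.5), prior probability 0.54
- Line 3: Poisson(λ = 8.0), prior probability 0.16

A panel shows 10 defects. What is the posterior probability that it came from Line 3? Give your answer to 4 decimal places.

0.9920

Posterior ∝ prior × likelihood, so P(k | x) ∝ P(Z=k) f_k(x); normalise over all components.
Component likelihoods at x = 10 defects:
  p_1 = e^(−2.0)·2.0^10/10! = 3.81899e-05
  p_2 = e^(−2.5)·2.5^10/10! = 0.000215725
  p_3 = e^(−8.0)·8.0^10/10! = 0.0992615
Unnormalised posteriors:
  P(Z=1)·p_1 = 0.30 × 3.81899e-05 = 1.1457e-05
  P(Z=2)·p_2 = 0.54 × 0.000215725 = 0.000116492
  P(Z=3)·p_3 = 0.16 × 0.0992615 = 0.0158818
Marginal: 1.1457e-05 + 0.000116492 + 0.0158818 = 0.0160098
So the posterior for Line 3 is 0.0158818 / 0.0160098 ≈ 0.9920.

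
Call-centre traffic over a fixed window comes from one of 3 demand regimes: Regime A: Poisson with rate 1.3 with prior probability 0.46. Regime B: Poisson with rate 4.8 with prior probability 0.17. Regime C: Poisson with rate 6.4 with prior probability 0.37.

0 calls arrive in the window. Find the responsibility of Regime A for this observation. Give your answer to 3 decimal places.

Apply Bayes' rule: the posterior for each component is proportional to its prior times its likelihood at x.
Component likelihoods at x = 0 calls:
  f_A = e^(−1.3)·1.3^0/0! = 0.272532
  f_B = e^(−4.8)·4.8^0/0! = 0.00822975
  f_C = e^(−6.4)·6.4^0/0! = 0.00166156
Unnormalised posteriors:
  w_A·f_A = 0.46 × 0.272532 = 0.125365
  w_B·f_B = 0.17 × 0.00822975 = 0.00139906
  w_C·f_C = 0.37 × 0.00166156 = 0.000614776
Denominator: 0.125365 + 0.00139906 + 0.000614776 = 0.127378
Responsibility of Regime A: 0.125365 / 0.127378 ≈ 0.984

0.984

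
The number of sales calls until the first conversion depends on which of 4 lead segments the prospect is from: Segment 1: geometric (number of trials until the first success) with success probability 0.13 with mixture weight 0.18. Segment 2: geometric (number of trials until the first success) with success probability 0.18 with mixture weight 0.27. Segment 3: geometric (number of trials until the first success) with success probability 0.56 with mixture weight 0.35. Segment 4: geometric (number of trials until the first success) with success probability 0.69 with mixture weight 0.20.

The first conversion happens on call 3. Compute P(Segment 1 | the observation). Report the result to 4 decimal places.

The responsibility of component k is π_k f_k(x) divided by Σ_j π_j f_j(x).
Component likelihoods at x = 3:
  f_1 = 0.13·(1−0.13)^2 = 0.13·0.7569 = 0.098397
  f_2 = 0.18·(1−0.18)^2 = 0.18·0.6724 = 0.121032
  f_3 = 0.56·(1−0.56)^2 = 0.56·0.1936 = 0.108416
  f_4 = 0.69·(1−0.69)^2 = 0.69·0.0961 = 0.066309
Weight by the priors:
  π_1·f_1 = 0.18 × 0.098397 = 0.0177115
  π_2·f_2 = 0.27 × 0.121032 = 0.0326786
  π_3·f_3 = 0.35 × 0.108416 = 0.0379456
  π_4·f_4 = 0.20 × 0.066309 = 0.0132618
Normaliser: 0.0177115 + 0.0326786 + 0.0379456 + 0.0132618 = 0.101598
Responsibility of Segment 1: 0.0177115 / 0.101598 ≈ 0.1743

0.1743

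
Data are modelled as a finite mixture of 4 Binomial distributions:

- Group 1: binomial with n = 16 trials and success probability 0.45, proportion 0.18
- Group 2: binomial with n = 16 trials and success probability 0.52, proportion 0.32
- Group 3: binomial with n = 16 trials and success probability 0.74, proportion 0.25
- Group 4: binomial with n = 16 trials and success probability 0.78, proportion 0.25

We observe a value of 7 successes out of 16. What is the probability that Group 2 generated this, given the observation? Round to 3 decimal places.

0.573

By Bayes' theorem, P(k | x) = π_k f_k(x) / Σ_j π_j f_j(x).
Evaluate each component's likelihood at the observed value:
  f_1 = C(16,7)·0.45^7·0.55^9 = 11440·0.00373669·0.00460537 = 0.196869
  f_2 = C(16,7)·0.52^7·0.48^9 = 11440·0.0102807·0.00135261 = 0.159082
  f_3 = C(16,7)·0.74^7·0.26^9 = 11440·0.121513·5.4295e-06 = 0.00754759
  f_4 = C(16,7)·0.78^7·0.22^9 = 11440·0.175656·1.20727e-06 = 0.00242601
Multiply by the mixture weights:
  π_1·f_1 = 0.18 × 0.196869 = 0.0354365
  π_2·f_2 = 0.32 × 0.159082 = 0.0509062
  π_3·f_3 = 0.25 × 0.00754759 = 0.0018869
  π_4·f_4 = 0.25 × 0.00242601 = 0.000606502
Normaliser: 0.0354365 + 0.0509062 + 0.0018869 + 0.000606502 = 0.088836
P(Group 2 | x) ≈ 0.573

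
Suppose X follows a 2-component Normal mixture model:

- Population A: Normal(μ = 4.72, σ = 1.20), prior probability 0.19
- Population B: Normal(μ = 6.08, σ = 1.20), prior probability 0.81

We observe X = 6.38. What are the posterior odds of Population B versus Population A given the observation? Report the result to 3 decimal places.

10.757

Posterior odds = (π_i f_i(x)) / (π_j f_j(x)); the normalising sum cancels.
Component likelihoods at x = 6.38:
  f_A = (1/(1.20·√(2π)))·exp(−(6.38−4.72)²/(2·1.20²)) = 0.332452·exp(-0.95681) = 0.127701
  f_B = (1/(1.20·√(2π)))·exp(−(6.38−6.08)²/(2·1.20²)) = 0.332452·exp(-0.03125) = 0.322223
0.261001 / 0.0242631 ≈ 10.757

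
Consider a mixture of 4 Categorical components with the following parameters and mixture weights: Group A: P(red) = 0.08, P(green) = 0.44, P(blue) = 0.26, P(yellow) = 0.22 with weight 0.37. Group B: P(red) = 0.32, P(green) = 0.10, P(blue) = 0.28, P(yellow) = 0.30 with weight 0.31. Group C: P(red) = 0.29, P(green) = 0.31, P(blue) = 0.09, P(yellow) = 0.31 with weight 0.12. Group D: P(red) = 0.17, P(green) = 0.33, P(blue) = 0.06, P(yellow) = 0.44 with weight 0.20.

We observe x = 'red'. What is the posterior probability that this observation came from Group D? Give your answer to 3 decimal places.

0.172

The responsibility of component k is π_k f_k(x) divided by Σ_j π_j f_j(x).
Component likelihoods at x = 'red':
  L_A = 0.08
  L_B = 0.32
  L_C = 0.29
  L_D = 0.17
Weight by the priors:
  π_A·L_A = 0.37 × 0.08 = 0.0296
  π_B·L_B = 0.31 × 0.32 = 0.0992
  π_C·L_C = 0.12 × 0.29 = 0.0348
  π_D·L_D = 0.20 × 0.17 = 0.034
Denominator: 0.0296 + 0.0992 + 0.0348 + 0.034 = 0.1976
P(Group D | x) = 0.034 / 0.1976 ≈ 0.172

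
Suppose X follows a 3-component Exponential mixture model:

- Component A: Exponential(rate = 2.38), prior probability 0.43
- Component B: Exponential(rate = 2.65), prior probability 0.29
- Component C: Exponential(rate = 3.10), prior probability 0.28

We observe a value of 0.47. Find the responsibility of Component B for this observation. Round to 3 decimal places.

Posterior ∝ prior × likelihood, so P(k | x) ∝ π_k f_k(x); normalise over all components.
Exponential densities:
  f_A = 2.38·e^(−2.38·0.47) = 2.38·e^(−1.1186) = 0.777634
  f_B = 2.65·e^(−2.65·0.47) = 2.65·e^(−1.2455) = 0.762662
  f_C = 3.10·e^(−3.10·0.47) = 3.10·e^(−1.4570) = 0.722095
Multiply by the mixture weights:
  π_A·f_A = 0.43 × 0.777634 = 0.334383
  π_B·f_B = 0.29 × 0.762662 = 0.221172
  π_C·f_C = 0.28 × 0.722095 = 0.202187
Evidence: 0.334383 + 0.221172 + 0.202187 = 0.757741
Responsibility of Component B: 0.221172 / 0.757741 ≈ 0.292

0.292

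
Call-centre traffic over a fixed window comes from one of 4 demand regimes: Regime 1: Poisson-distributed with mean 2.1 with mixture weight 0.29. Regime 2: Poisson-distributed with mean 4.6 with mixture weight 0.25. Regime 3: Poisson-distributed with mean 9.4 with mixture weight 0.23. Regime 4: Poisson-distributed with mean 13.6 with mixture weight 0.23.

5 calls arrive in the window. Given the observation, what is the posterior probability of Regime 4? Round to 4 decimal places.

0.0163

Posterior ∝ prior × likelihood, so P(k | x) ∝ P(Z=k) f_k(x); normalise over all components.
Poisson probabilities:
  p_1 = e^(−2.1)·2.1^5/5! = 0.041677
  p_2 = e^(−4.6)·4.6^5/5! = 0.172526
  p_3 = e^(−9.4)·9.4^5/5! = 0.0505929
  p_4 = e^(−13.6)·13.6^5/5! = 0.00480959
Prior × likelihood for each component:
  P(Z=1)·p_1 = 0.29 × 0.041677 = 0.0120863
  P(Z=2)·p_2 = 0.25 × 0.172526 = 0.0431314
  P(Z=3)·p_3 = 0.23 × 0.0505929 = 0.0116364
  P(Z=4)·p_4 = 0.23 × 0.00480959 = 0.00110621
Denominator: 0.0120863 + 0.0431314 + 0.0116364 + 0.00110621 = 0.0679603
P(Regime 4 | the observation) ≈ 0.0163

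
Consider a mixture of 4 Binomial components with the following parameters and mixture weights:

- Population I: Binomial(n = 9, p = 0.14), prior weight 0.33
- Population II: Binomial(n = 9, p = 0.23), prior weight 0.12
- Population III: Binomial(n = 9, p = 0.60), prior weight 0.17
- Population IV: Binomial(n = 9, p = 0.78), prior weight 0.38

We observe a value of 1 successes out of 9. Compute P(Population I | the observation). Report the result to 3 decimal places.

By Bayes' theorem, P(k | x) = π_k f_k(x) / Σ_j π_j f_j(x).
Binomial probabilities:
  L_I = C(9,1)·0.14^1·0.86^8 = 9·0.14·0.299218 = 0.377015
  L_II = C(9,1)·0.23^1·0.77^8 = 9·0.23·0.123574 = 0.255797
  L_III = C(9,1)·0.60^1·0.40^8 = 9·0.6·0.00065536 = 0.00353894
  L_IV = C(9,1)·0.78^1·0.22^8 = 9·0.78·5.48759e-06 = 3.85229e-05
Prior × likelihood for each component:
  π_I·L_I = 0.33 × 0.377015 = 0.124415
  π_II·L_II = 0.12 × 0.255797 = 0.0306957
  π_III·L_III = 0.17 × 0.00353894 = 0.00060162
  π_IV·L_IV = 0.38 × 3.85229e-05 = 1.46387e-05
Normaliser: 0.124415 + 0.0306957 + 0.00060162 + 1.46387e-05 = 0.155727
Responsibility of Population I: 0.124415 / 0.155727 ≈ 0.799

0.799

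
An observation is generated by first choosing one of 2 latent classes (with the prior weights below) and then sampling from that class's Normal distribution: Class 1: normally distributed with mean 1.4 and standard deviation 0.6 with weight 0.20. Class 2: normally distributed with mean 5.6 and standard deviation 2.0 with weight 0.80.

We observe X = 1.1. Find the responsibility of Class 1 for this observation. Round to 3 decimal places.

Posterior ∝ prior × likelihood, so P(k | x) ∝ w_k f_k(x); normalise over all components.
Evaluate each component's likelihood at the observed value:
  L_1 = (1/(0.6·√(2π)))·exp(−(1.1−1.4)²/(2·0.6²)) = 0.664904·exp(-0.12500) = 0.586776
  L_2 = (1/(2.0·√(2π)))·exp(−(1.1−5.6)²/(2·2.0²)) = 0.199471·exp(-2.53125) = 0.0158698
Weight by the priors:
  w_1·L_1 = 0.20 × 0.586776 = 0.117355
  w_2·L_2 = 0.80 × 0.0158698 = 0.0126959
Denominator: 0.117355 + 0.0126959 = 0.130051
Responsibility of Class 1: 0.117355 / 0.130051 ≈ 0.902

0.902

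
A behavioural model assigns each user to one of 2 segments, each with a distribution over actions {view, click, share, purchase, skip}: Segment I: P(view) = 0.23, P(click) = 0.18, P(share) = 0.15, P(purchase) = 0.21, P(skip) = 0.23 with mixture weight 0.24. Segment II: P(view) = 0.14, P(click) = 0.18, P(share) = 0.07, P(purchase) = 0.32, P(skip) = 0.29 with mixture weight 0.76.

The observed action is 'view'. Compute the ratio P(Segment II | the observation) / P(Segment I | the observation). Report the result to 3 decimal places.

1.928

Posterior odds = (P(Z=i) f_i(x)) / (P(Z=j) f_j(x)); the normalising sum cancels.
Categorical probabilities:
  L_I = 0.23
  L_II = 0.14
Posterior odds = (P(Z=II)·L_II) / (P(Z=I)·L_I) = (0.76·0.14) / (0.24·0.23) = 0.1064 / 0.0552 ≈ 1.928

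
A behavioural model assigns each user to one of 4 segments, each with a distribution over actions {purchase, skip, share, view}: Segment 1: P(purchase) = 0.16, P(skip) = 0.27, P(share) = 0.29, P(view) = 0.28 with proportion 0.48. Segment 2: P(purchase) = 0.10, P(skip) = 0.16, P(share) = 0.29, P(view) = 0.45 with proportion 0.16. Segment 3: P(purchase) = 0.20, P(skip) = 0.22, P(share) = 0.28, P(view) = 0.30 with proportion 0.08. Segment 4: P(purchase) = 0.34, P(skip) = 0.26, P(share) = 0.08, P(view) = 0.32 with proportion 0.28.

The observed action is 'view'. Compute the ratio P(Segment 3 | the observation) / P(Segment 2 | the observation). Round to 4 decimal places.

0.3333

The posterior odds equal the prior odds times the likelihood ratio: (P(Z=i)/P(Z=j))·(f_i(x)/f_j(x)).
Categorical probabilities:
  f_1 = P(view | comp) = 0.28
  f_2 = P(view | comp) = 0.45
  f_3 = P(view | comp) = 0.30
  f_4 = P(view | comp) = 0.32
0.024 / 0.072 ≈ 0.3333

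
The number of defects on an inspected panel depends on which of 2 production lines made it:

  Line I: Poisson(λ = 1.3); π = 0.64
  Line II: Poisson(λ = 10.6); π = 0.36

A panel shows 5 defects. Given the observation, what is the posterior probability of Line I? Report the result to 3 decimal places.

0.350

By Bayes' theorem, P(k | x) = w_k f_k(x) / Σ_j w_j f_j(x).
Component likelihoods at x = 5 defects:
  p_I = e^(−1.3)·1.3^5/5! = 0.00843243
  p_II = e^(−10.6)·10.6^5/5! = 0.027786
Weight by the priors:
  w_I·p_I = 0.64 × 0.00843243 = 0.00539675
  w_II·p_II = 0.36 × 0.027786 = 0.010003
Normaliser: 0.00539675 + 0.010003 = 0.0153997
Responsibility of Line I: 0.00539675 / 0.0153997 ≈ 0.350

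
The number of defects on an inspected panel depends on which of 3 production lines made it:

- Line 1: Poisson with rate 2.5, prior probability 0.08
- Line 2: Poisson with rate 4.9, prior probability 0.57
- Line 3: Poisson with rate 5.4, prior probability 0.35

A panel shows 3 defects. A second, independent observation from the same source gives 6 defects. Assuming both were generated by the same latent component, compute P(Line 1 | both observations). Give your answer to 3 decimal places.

0.025

The responsibility of component k is P(Z=k) f_k(x) divided by Σ_j P(Z=j) f_j(x).
Since both observations come from the same component, the likelihood for component k is f_k(x₁)·f_k(x₂).
  L_1 = [0.213763] × [0.0278337] = 0.00594982
  L_2 = [0.146014] × [0.143153] = 0.0209023
  L_3 = [0.118533] × [0.155539] = 0.0184366
Multiply by the mixture weights:
  P(Z=1)·L_1 = 0.08 × 0.00594982 = 0.000475986
  P(Z=2)·L_2 = 0.57 × 0.0209023 = 0.0119143
  P(Z=3)·L_3 = 0.35 × 0.0184366 = 0.00645279
Evidence: 0.000475986 + 0.0119143 + 0.00645279 = 0.0188431
P(Line 1 | x₁,x₂) ≈ 0.025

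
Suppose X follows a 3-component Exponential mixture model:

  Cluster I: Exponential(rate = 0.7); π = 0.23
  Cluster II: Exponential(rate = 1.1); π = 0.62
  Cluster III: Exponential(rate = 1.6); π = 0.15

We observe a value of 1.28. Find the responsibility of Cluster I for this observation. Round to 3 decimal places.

The responsibility of component k is π_k f_k(x) divided by Σ_j π_j f_j(x).
Component likelihoods at x = 1.28:
  L_I = 0.7·e^(−0.7·1.28) = 0.7·e^(−0.8960) = 0.285739
  L_II = 1.1·e^(−1.1·1.28) = 1.1·e^(−1.4080) = 0.269095
  L_III = 1.6·e^(−1.6·1.28) = 1.6·e^(−2.0480) = 0.206388
Unnormalised posteriors:
  π_I·L_I = 0.23 × 0.285739 = 0.0657201
  π_II·L_II = 0.62 × 0.269095 = 0.166839
  π_III·L_III = 0.15 × 0.206388 = 0.0309582
Evidence: 0.0657201 + 0.166839 + 0.0309582 = 0.263517
P(Cluster I | data) = 0.0657201 / 0.263517 ≈ 0.249

0.249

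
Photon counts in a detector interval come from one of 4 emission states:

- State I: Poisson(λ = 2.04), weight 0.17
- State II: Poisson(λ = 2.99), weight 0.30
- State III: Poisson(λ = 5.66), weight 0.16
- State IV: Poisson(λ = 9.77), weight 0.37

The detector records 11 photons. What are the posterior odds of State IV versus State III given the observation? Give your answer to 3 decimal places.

15.381

The posterior odds equal the prior odds times the likelihood ratio: (π_i/π_j)·(f_i(x)/f_j(x)).
Component likelihoods at x = 11 photons:
  p_I = 8.29498e-06
  p_II = 0.000215123
  p_III = 0.0166617
  p_IV = 0.110822
0.0410043 / 0.00266587 ≈ 15.381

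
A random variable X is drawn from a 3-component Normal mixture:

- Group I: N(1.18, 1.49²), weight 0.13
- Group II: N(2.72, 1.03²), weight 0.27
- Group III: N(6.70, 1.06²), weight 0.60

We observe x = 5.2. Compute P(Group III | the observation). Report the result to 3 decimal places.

P(component k | x) = w_k·f_k(x) / marginal(x), where marginal(x) = Σ_j w_j·f_j(x).
Component likelihoods at x = 5.2:
  L_I = (1/(1.49·√(2π)))·exp(−(5.2−1.18)²/(2·1.49²)) = 0.267746·exp(-3.63957) = 0.00703203
  L_II = (1/(1.03·√(2π)))·exp(−(5.2−2.72)²/(2·1.03²)) = 0.387323·exp(-2.89867) = 0.0213401
  L_III = (1/(1.06·√(2π)))·exp(−(5.2−6.70)²/(2·1.06²)) = 0.376361·exp(-1.00125) = 0.138283
Prior × likelihood for each component:
  w_I·L_I = 0.13 × 0.00703203 = 0.000914163
  w_II·L_II = 0.27 × 0.0213401 = 0.00576182
  w_III·L_III = 0.60 × 0.138283 = 0.0829698
Denominator: 0.000914163 + 0.00576182 + 0.0829698 = 0.0896457
P(Group III | x) = 0.0829698 / 0.0896457 ≈ 0.926

0.926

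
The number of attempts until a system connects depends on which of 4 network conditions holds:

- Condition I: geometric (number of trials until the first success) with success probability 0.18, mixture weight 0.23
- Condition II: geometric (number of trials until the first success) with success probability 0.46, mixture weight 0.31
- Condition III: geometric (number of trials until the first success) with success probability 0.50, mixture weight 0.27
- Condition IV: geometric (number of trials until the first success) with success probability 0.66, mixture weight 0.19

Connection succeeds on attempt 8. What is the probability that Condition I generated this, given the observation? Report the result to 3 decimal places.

0.773

By Bayes' theorem, P(k | x) = π_k f_k(x) / Σ_j π_j f_j(x).
Component likelihoods at x = 8:
  L_I = 0.18·(1−0.18)^7 = 0.18·0.249285 = 0.0448714
  L_II = 0.46·(1−0.46)^7 = 0.46·0.0133893 = 0.00615906
  L_III = 0.50·(1−0.50)^7 = 0.50·0.0078125 = 0.00390625
  L_IV = 0.66·(1−0.66)^7 = 0.66·0.000525234 = 0.000346654
Multiply by the mixture weights:
  π_I·L_I = 0.23 × 0.0448714 = 0.0103204
  π_II·L_II = 0.31 × 0.00615906 = 0.00190931
  π_III·L_III = 0.27 × 0.00390625 = 0.00105469
  π_IV·L_IV = 0.19 × 0.000346654 = 6.58643e-05
Sum: 0.0103204 + 0.00190931 + 0.00105469 + 6.58643e-05 = 0.0133503
P(Condition I | 8) = 0.0103204 / 0.0133503 ≈ 0.773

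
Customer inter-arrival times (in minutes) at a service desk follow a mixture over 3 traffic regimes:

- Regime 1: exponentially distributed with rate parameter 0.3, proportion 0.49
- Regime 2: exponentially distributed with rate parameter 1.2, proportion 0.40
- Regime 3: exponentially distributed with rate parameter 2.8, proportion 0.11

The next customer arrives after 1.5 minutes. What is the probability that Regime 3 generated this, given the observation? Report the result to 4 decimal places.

By Bayes' theorem, P(k | x) = P(Z=k) f_k(x) / Σ_j P(Z=j) f_j(x).
Component likelihoods at x = 1.5 minutes:
  f_1 = 0.3·e^(−0.3·1.5) = 0.3·e^(−0.4500) = 0.191288
  f_2 = 1.2·e^(−1.2·1.5) = 1.2·e^(−1.8000) = 0.198359
  f_3 = 2.8·e^(−2.8·1.5) = 2.8·e^(−4.2000) = 0.0419876
Multiply by the mixture weights:
  P(Z=1)·f_1 = 0.49 × 0.191288 = 0.0937313
  P(Z=2)·f_2 = 0.40 × 0.198359 = 0.0793435
  P(Z=3)·f_3 = 0.11 × 0.0419876 = 0.00461864
Evidence: 0.0937313 + 0.0793435 + 0.00461864 = 0.177693
So the posterior for Regime 3 is 0.00461864 / 0.177693 ≈ 0.0260.

0.0260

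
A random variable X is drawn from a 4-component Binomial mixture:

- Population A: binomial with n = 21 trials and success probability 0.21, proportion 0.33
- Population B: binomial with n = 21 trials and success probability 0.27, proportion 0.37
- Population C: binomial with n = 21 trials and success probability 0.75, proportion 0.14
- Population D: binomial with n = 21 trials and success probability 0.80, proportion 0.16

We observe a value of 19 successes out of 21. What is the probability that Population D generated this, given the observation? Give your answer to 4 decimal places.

P(component k | x) = π_k·f_k(x) / marginal(x), where marginal(x) = Σ_j π_j·f_j(x).
Binomial probabilities:
  f_A = 1.73636e-11
  f_B = 1.75702e-09
  f_C = 0.0554962
  f_D = 0.121057
Prior × likelihood for each component:
  π_A·f_A = 0.33 × 1.73636e-11 = 5.72999e-12
  π_B·f_B = 0.37 × 1.75702e-09 = 6.50097e-10
  π_C·f_C = 0.14 × 0.0554962 = 0.00776947
  π_D·f_D = 0.16 × 0.121057 = 0.0193691
Marginal: 5.72999e-12 + 6.50097e-10 + 0.00776947 + 0.0193691 = 0.0271386
Responsibility of Population D: 0.0193691 / 0.0271386 ≈ 0.7137

0.7137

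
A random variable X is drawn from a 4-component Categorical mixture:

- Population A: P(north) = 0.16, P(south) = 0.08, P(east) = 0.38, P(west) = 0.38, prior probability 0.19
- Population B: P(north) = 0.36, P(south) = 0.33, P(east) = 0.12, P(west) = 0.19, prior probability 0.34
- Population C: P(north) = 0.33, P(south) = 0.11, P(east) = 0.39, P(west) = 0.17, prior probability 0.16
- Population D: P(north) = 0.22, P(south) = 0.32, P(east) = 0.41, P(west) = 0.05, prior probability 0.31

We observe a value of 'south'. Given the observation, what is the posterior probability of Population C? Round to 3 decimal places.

0.072

By Bayes' theorem, P(k | x) = w_k f_k(x) / Σ_j w_j f_j(x).
Evaluate each component's likelihood at the observed value:
  L_A = 0.08
  L_B = 0.33
  L_C = 0.11
  L_D = 0.32
Weight by the priors:
  w_A·L_A = 0.19 × 0.08 = 0.0152
  w_B·L_B = 0.34 × 0.33 = 0.1122
  w_C·L_C = 0.16 × 0.11 = 0.0176
  w_D·L_D = 0.31 × 0.32 = 0.0992
Denominator: 0.0152 + 0.1122 + 0.0176 + 0.0992 = 0.2442
Responsibility of Population C: 0.0176 / 0.2442 ≈ 0.072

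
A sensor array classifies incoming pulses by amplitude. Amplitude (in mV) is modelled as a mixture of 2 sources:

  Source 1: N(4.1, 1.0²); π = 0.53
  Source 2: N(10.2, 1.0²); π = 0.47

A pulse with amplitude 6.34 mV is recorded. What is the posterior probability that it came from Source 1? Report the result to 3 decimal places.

0.994

By Bayes' theorem, P(k | x) = π_k f_k(x) / Σ_j π_j f_j(x).
Normal densities:
  L_1 = (1/(1.0·√(2π)))·exp(−(6.34−4.1)²/(2·1.0²)) = 0.398942·exp(-2.50880) = 0.0324603
  L_2 = (1/(1.0·√(2π)))·exp(−(6.34−10.2)²/(2·1.0²)) = 0.398942·exp(-7.44980) = 0.000232008
Prior × likelihood for each component:
  π_1·L_1 = 0.53 × 0.0324603 = 0.0172039
  π_2·L_2 = 0.47 × 0.000232008 = 0.000109044
Denominator: 0.0172039 + 0.000109044 = 0.017313
So the posterior for Source 1 is 0.0172039 / 0.017313 ≈ 0.994.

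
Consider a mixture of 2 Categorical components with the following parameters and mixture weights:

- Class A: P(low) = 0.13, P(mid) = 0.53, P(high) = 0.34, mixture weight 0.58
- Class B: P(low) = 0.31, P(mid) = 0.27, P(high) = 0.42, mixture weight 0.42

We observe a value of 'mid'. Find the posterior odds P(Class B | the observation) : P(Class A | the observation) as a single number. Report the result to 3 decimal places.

Posterior odds = (P(Z=i) f_i(x)) / (P(Z=j) f_j(x)); the normalising sum cancels.
Component likelihoods at x = 'mid':
  f_A = P(mid | comp) = 0.53
  f_B = P(mid | comp) = 0.27
Odds = (0.42/0.58) × (0.27/0.53) = 0.724138 × 0.509434 ≈ 0.369

0.369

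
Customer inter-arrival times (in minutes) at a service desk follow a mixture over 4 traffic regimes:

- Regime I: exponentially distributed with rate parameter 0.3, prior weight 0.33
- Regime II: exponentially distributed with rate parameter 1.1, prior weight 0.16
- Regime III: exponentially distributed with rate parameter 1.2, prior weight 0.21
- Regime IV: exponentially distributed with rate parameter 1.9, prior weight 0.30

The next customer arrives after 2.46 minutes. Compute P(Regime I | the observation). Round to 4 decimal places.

Apply Bayes' rule: the posterior for each component is proportional to its prior times its likelihood at x.
Evaluate each component's likelihood at the observed value:
  p_I = 0.143421
  p_II = 0.0734838
  p_III = 0.0626822
  p_IV = 0.0177362
Unnormalised posteriors:
  π_I·p_I = 0.33 × 0.143421 = 0.0473288
  π_II·p_II = 0.16 × 0.0734838 = 0.0117574
  π_III·p_III = 0.21 × 0.0626822 = 0.0131633
  π_IV·p_IV = 0.30 × 0.0177362 = 0.00532087
Denominator: 0.0473288 + 0.0117574 + 0.0131633 + 0.00532087 = 0.0775704
So the posterior for Regime I is 0.0473288 / 0.0775704 ≈ 0.6101.

0.6101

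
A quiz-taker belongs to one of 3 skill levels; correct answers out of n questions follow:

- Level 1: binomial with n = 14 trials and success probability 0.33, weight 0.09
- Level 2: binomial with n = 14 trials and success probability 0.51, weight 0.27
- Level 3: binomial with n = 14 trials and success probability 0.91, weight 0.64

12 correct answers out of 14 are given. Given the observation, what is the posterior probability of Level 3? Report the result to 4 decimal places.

Apply Bayes' rule: the posterior for each component is proportional to its prior times its likelihood at x.
Binomial probabilities:
  f_1 = 6.81331e-05
  f_2 = 0.00676512
  f_3 = 0.237697
Weight by the priors:
  P(Z=1)·f_1 = 0.09 × 6.81331e-05 = 6.13198e-06
  P(Z=2)·f_2 = 0.27 × 0.00676512 = 0.00182658
  P(Z=3)·f_3 = 0.64 × 0.237697 = 0.152126
Sum: 6.13198e-06 + 0.00182658 + 0.152126 = 0.153959
P(Level 3 | x) ≈ 0.9881

0.9881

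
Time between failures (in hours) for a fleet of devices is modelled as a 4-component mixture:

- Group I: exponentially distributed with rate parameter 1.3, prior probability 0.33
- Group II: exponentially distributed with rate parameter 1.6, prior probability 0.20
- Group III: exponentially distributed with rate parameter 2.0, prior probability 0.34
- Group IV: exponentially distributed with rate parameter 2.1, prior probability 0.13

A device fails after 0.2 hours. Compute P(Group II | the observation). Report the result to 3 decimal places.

0.194

Apply Bayes' rule: the posterior for each component is proportional to its prior times its likelihood at x.
Evaluate each component's likelihood at the observed value:
  p_I = 1.3·e^(−1.3·0.2) = 1.3·e^(−0.2600) = 1.00237
  p_II = 1.6·e^(−1.6·0.2) = 1.6·e^(−0.3200) = 1.16184
  p_III = 2.0·e^(−2.0·0.2) = 2.0·e^(−0.4000) = 1.34064
  p_IV = 2.1·e^(−2.1·0.2) = 2.1·e^(−0.4200) = 1.3798
Weight by the priors:
  w_I·p_I = 0.33 × 1.00237 = 0.330781
  w_II·p_II = 0.20 × 1.16184 = 0.232368
  w_III·p_III = 0.34 × 1.34064 = 0.455818
  w_IV·p_IV = 0.13 × 1.3798 = 0.179374
Marginal: 0.330781 + 0.232368 + 0.455818 + 0.179374 = 1.19834
P(Group II | x) ≈ 0.194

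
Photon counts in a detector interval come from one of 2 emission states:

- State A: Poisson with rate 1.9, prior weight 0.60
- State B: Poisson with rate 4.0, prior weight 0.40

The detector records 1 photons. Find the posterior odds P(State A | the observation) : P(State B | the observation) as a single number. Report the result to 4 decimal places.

Only the two components matter; the odds are (w_i f_i(x)) / (w_j f_j(x)).
Component likelihoods at x = 1 photons:
  p_A = e^(−1.9)·1.9^1/1! = 0.28418
  p_B = e^(−4.0)·4.0^1/1! = 0.0732626
Posterior odds = (w_A·p_A) / (w_B·p_B) = (0.60·0.28418) / (0.40·0.0732626) = 0.170508 / 0.029305 ≈ 5.8184

5.8184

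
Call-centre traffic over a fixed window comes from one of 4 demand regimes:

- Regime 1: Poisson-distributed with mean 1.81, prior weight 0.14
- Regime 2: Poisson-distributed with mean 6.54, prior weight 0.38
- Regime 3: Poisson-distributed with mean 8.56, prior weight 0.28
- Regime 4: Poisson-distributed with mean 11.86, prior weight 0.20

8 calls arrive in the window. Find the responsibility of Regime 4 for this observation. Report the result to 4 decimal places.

0.1404

The responsibility of component k is P(Z=k) f_k(x) divided by Σ_j P(Z=j) f_j(x).
Poisson probabilities:
  L_1 = e^(−1.81)·1.81^8/8! = 0.000467558
  L_2 = e^(−6.54)·6.54^8/8! = 0.119899
  L_3 = e^(−8.56)·8.56^8/8! = 0.136996
  L_4 = e^(−11.86)·11.86^8/8! = 0.0686158
Prior × likelihood for each component:
  P(Z=1)·L_1 = 0.14 × 0.000467558 = 6.54581e-05
  P(Z=2)·L_2 = 0.38 × 0.119899 = 0.0455616
  P(Z=3)·L_3 = 0.28 × 0.136996 = 0.038359
  P(Z=4)·L_4 = 0.20 × 0.0686158 = 0.0137232
Normaliser: 6.54581e-05 + 0.0455616 + 0.038359 + 0.0137232 = 0.0977092
Responsibility of Regime 4: 0.0137232 / 0.0977092 ≈ 0.1404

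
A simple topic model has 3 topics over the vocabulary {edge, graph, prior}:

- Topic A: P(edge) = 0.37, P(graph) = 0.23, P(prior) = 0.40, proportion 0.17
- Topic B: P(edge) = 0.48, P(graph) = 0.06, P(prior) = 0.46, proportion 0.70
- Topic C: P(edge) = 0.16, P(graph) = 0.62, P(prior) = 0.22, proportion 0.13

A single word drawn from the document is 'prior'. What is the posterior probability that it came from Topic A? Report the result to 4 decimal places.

By Bayes' theorem, P(k | x) = π_k f_k(x) / Σ_j π_j f_j(x).
Component likelihoods at x = 'prior':
  p_A = 0.4
  p_B = 0.46
  p_C = 0.22
Prior × likelihood for each component:
  π_A·p_A = 0.17 × 0.4 = 0.068
  π_B·p_B = 0.70 × 0.46 = 0.322
  π_C·p_C = 0.13 × 0.22 = 0.0286
Sum: 0.068 + 0.322 + 0.0286 = 0.4186
P(Topic A | x) = 0.068 / 0.4186 ≈ 0.1624

0.1624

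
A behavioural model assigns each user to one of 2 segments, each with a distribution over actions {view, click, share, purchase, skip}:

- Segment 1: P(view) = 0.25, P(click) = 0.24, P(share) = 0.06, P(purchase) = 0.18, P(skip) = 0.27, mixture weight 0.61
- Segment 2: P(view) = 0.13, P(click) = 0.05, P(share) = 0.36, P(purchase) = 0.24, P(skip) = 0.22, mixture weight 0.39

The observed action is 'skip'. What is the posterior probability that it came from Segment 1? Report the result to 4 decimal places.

Apply Bayes' rule: the posterior for each component is proportional to its prior times its likelihood at x.
Component likelihoods at x = 'skip':
  p_1 = 0.27
  p_2 = 0.22
Prior × likelihood for each component:
  π_1·p_1 = 0.61 × 0.27 = 0.1647
  π_2·p_2 = 0.39 × 0.22 = 0.0858
Normaliser: 0.1647 + 0.0858 = 0.2505
P(Segment 1 | data) = 0.1647 / 0.2505 ≈ 0.6575

0.6575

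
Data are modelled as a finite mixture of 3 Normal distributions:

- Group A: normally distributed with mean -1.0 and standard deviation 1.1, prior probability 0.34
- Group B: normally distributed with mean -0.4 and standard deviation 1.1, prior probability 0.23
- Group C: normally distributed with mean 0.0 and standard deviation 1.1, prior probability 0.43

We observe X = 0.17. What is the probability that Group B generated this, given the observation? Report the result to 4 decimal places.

P(component k | x) = π_k·f_k(x) / marginal(x), where marginal(x) = Σ_j π_j·f_j(x).
Component likelihoods at x = 0.17:
  p_A = (1/(1.1·√(2π)))·exp(−(0.17−-1.0)²/(2·1.1²)) = 0.362675·exp(-0.56566) = 0.205994
  p_B = (1/(1.1·√(2π)))·exp(−(0.17−-0.4)²/(2·1.1²)) = 0.362675·exp(-0.13426) = 0.317111
  p_C = (1/(1.1·√(2π)))·exp(−(0.17−0.0)²/(2·1.1²)) = 0.362675·exp(-0.01194) = 0.358369
Weight by the priors:
  π_A·p_A = 0.34 × 0.205994 = 0.0700378
  π_B·p_B = 0.23 × 0.317111 = 0.0729354
  π_C·p_C = 0.43 × 0.358369 = 0.154099
Denominator: 0.0700378 + 0.0729354 + 0.154099 = 0.297072
P(Group B | 0.17) ≈ 0.2455

0.2455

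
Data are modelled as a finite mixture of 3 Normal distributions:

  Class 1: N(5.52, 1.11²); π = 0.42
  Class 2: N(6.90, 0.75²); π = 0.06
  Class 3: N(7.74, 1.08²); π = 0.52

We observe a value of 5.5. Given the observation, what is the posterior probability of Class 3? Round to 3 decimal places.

0.125

Posterior ∝ prior × likelihood, so P(k | x) ∝ π_k f_k(x); normalise over all components.
Normal densities:
  f_1 = (1/(1.11·√(2π)))·exp(−(5.5−5.52)²/(2·1.11²)) = 0.359407·exp(-0.00016) = 0.359349
  f_2 = (1/(0.75·√(2π)))·exp(−(5.5−6.90)²/(2·0.75²)) = 0.531923·exp(-1.74222) = 0.0931561
  f_3 = (1/(1.08·√(2π)))·exp(−(5.5−7.74)²/(2·1.08²)) = 0.369391·exp(-2.15089) = 0.0429899
Weight by the priors:
  π_1·f_1 = 0.42 × 0.359349 = 0.150927
  π_2·f_2 = 0.06 × 0.0931561 = 0.00558937
  π_3·f_3 = 0.52 × 0.0429899 = 0.0223547
Denominator: 0.150927 + 0.00558937 + 0.0223547 = 0.178871
P(Class 3 | x) ≈ 0.125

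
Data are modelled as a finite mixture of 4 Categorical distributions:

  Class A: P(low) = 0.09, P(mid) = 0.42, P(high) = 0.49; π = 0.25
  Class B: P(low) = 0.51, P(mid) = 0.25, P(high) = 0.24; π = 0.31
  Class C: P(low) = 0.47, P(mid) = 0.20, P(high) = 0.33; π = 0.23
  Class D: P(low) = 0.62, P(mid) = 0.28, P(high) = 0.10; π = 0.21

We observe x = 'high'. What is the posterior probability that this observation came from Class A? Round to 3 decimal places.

P(component k | x) = π_k·f_k(x) / marginal(x), where marginal(x) = Σ_j π_j·f_j(x).
Categorical probabilities:
  f_A = P(high | comp) = 0.49
  f_B = P(high | comp) = 0.24
  f_C = P(high | comp) = 0.33
  f_D = P(high | comp) = 0.10
Prior × likelihood for each component:
  π_A·f_A = 0.25 × 0.49 = 0.1225
  π_B·f_B = 0.31 × 0.24 = 0.0744
  π_C·f_C = 0.23 × 0.33 = 0.0759
  π_D·f_D = 0.21 × 0.1 = 0.021
Evidence: 0.1225 + 0.0744 + 0.0759 + 0.021 = 0.2938
So the posterior for Class A is 0.1225 / 0.2938 ≈ 0.417.

0.417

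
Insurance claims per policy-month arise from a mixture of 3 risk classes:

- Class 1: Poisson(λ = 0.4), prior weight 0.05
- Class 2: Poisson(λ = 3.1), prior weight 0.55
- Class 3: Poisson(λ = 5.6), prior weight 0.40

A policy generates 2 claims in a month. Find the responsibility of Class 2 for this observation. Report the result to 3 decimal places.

0.821

P(component k | x) = π_k·f_k(x) / marginal(x), where marginal(x) = Σ_j π_j·f_j(x).
Poisson probabilities:
  p_1 = 0.0536256
  p_2 = 0.216461
  p_3 = 0.0579825
Unnormalised posteriors:
  π_1·p_1 = 0.05 × 0.0536256 = 0.00268128
  π_2·p_2 = 0.55 × 0.216461 = 0.119054
  π_3·p_3 = 0.40 × 0.0579825 = 0.023193
Sum: 0.00268128 + 0.119054 + 0.023193 = 0.144928
So the posterior for Class 2 is 0.119054 / 0.144928 ≈ 0.821.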